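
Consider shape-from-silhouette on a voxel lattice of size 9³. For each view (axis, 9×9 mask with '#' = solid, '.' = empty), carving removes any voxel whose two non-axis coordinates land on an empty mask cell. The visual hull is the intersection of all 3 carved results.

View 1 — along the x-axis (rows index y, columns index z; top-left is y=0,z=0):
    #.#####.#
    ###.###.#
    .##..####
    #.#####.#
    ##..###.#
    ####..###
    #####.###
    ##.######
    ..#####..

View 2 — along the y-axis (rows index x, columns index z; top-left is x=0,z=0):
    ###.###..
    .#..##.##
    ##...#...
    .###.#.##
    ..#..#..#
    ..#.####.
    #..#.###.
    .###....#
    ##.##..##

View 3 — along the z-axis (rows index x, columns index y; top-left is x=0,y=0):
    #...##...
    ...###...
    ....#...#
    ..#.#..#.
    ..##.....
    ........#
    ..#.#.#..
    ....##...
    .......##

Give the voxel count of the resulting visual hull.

before carving: 729 voxels (9×9×9)
V1 x: intersect with YZ mask (61 set) -- 549 left
V2 y: intersect with XZ mask (43 set) -- 287 left
V3 z: intersect with XY mask (21 set) -- 75 left

remaining voxels: 75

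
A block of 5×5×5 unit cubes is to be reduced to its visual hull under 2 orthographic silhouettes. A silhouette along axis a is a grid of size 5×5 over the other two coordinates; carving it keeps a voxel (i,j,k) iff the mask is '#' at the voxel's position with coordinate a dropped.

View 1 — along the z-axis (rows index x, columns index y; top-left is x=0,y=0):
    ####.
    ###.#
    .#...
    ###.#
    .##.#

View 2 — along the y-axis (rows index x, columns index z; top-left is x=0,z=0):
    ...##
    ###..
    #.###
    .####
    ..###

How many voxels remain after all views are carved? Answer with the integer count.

full grid |V| = 125
carve view 1 (along z, XY-mask fill 16/25): 80 voxels remain
carve view 2 (along y, XZ-mask fill 16/25): 49 voxels remain

voxel count = 49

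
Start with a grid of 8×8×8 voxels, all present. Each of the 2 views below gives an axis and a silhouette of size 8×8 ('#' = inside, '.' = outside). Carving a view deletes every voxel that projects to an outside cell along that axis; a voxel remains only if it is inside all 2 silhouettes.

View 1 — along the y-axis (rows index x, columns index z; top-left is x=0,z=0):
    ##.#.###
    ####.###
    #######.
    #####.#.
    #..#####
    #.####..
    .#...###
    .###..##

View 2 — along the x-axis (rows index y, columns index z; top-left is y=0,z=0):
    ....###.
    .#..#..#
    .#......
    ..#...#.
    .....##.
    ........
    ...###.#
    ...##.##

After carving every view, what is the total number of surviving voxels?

108 voxels

start: 8×8×8 = 512 voxels
V1 y: intersect with XZ mask (46 set) -- 368 left
V2 x: intersect with YZ mask (19 set) -- 108 left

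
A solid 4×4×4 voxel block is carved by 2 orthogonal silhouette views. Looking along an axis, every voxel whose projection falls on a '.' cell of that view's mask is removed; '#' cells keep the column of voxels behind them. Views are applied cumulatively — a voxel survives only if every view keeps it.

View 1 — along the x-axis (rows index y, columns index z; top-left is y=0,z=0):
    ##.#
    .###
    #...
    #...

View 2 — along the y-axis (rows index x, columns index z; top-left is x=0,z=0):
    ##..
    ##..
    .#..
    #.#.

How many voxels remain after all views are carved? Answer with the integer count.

voxel count = 16

full grid |V| = 64
carve view 1 (along x, YZ-mask fill 8/16): 32 voxels remain
carve view 2 (along y, XZ-mask fill 7/16): 16 voxels remain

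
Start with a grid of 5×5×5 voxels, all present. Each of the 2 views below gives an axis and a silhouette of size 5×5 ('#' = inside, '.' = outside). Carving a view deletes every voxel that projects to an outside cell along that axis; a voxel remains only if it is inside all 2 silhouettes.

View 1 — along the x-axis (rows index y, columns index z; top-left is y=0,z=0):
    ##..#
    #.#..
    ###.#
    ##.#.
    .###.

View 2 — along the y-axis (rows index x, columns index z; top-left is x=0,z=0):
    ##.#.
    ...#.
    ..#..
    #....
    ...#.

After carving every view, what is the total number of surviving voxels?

remaining voxels: 21

start: 5×5×5 = 125 voxels
V1 x: intersect with YZ mask (15 set) -- 75 left
V2 y: intersect with XZ mask (7 set) -- 21 left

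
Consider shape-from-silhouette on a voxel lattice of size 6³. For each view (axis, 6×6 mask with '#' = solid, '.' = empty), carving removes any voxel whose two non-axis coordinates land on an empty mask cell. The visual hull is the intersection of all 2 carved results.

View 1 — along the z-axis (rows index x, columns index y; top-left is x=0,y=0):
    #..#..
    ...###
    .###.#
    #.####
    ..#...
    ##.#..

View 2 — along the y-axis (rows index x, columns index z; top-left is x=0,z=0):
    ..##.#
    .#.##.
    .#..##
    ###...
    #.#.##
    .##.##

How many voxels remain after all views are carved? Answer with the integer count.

initial block: 6^3 = 216
  1. axis=2 (XY plane), |mask|=18  ⇒  voxels=108
  2. axis=1 (XZ plane), |mask|=20  ⇒  voxels=58

remaining voxels: 58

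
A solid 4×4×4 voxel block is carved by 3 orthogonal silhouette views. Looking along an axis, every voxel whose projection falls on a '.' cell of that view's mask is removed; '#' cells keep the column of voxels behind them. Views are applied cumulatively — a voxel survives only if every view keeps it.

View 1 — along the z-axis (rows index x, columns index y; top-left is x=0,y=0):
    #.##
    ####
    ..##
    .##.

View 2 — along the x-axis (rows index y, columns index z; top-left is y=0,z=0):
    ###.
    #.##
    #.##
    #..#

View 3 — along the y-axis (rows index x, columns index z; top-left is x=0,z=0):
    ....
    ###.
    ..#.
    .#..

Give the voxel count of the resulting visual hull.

full grid |V| = 64
  1. axis=2 (XY plane), |mask|=11  ⇒  voxels=44
  2. axis=0 (YZ plane), |mask|=11  ⇒  voxels=30
  3. axis=1 (XZ plane), |mask|=5  ⇒  voxels=9

|visual hull| = 9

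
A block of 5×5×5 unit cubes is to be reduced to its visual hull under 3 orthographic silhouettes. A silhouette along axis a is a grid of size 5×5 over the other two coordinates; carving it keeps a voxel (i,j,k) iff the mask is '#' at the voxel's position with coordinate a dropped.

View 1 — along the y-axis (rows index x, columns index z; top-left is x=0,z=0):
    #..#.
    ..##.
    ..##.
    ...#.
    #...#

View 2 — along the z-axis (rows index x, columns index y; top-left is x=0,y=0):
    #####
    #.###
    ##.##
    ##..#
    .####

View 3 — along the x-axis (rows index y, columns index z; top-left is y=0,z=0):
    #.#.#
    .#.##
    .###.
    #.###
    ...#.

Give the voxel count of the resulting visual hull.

22 voxels

initial block: 5^3 = 125
after view 1 [y-axis, 9 of 25 cells solid] → remaining = 45
after view 2 [z-axis, 20 of 25 cells solid] → remaining = 37
after view 3 [x-axis, 14 of 25 cells solid] → remaining = 22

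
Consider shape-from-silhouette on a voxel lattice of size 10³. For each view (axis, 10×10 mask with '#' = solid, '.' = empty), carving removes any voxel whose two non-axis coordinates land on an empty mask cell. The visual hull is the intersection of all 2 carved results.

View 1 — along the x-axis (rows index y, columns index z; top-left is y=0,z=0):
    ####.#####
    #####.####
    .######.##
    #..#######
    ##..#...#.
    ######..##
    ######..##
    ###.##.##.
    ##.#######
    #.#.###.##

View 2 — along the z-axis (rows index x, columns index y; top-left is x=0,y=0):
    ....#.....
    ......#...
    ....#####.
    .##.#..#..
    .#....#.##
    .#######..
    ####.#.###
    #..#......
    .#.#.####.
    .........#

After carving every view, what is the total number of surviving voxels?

299 voxels

full grid |V| = 1000
  1. axis=0 (YZ plane), |mask|=77  ⇒  voxels=770
  2. axis=2 (XY plane), |mask|=39  ⇒  voxels=299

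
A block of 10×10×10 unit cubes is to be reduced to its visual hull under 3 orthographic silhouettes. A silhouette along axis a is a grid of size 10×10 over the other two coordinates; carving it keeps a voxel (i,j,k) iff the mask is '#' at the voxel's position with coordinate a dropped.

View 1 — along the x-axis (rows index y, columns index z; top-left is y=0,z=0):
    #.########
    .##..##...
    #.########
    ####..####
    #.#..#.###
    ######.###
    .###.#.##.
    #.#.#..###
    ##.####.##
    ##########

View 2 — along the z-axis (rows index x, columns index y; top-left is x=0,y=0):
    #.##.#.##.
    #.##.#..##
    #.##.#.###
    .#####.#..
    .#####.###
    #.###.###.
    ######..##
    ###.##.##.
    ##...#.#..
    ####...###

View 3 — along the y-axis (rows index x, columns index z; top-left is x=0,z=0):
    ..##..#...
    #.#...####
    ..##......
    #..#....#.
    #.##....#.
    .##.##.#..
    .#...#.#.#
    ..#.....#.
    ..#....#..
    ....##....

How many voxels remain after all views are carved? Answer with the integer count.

initial block: 10^3 = 1000
[1] x-view keeps 75 columns → grid now 750
[2] z-view keeps 66 columns → grid now 511
[3] y-view keeps 33 columns → grid now 176

|visual hull| = 176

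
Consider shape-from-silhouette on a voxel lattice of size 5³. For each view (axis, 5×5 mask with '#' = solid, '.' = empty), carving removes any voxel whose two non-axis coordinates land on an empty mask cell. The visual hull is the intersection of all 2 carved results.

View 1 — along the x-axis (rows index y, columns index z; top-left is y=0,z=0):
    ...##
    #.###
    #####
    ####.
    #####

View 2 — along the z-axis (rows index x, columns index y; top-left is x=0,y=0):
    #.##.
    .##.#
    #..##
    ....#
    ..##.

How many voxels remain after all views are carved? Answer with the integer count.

50 voxels

full grid |V| = 125
carve view 1 (along x, YZ-mask fill 20/25): 100 voxels remain
carve view 2 (along z, XY-mask fill 12/25): 50 voxels remain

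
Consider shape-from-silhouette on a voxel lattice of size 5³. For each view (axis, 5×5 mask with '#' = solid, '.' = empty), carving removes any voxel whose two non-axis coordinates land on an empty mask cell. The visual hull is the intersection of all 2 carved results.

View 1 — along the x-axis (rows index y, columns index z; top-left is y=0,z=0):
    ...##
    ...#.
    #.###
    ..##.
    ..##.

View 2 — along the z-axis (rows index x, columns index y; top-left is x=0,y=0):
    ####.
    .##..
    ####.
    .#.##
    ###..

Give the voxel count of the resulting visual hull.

start: 5×5×5 = 125 voxels
after view 1 [x-axis, 11 of 25 cells solid] → remaining = 55
after view 2 [z-axis, 16 of 25 cells solid] → remaining = 35

voxel count = 35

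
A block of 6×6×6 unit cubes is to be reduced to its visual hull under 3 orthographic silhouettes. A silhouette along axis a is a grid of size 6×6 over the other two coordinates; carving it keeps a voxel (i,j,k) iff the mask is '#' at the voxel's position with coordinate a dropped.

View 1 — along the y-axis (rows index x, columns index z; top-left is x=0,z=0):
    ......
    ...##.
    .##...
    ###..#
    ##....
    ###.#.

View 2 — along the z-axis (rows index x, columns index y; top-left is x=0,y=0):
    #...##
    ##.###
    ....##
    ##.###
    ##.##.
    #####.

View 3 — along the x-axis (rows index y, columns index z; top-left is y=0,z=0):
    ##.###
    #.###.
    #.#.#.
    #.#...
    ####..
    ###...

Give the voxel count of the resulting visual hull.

voxel count = 42

initial block: 6^3 = 216
step 1: project along y, AND mask (14/36) → |grid| = 84
step 2: project along z, AND mask (24/36) → |grid| = 62
step 3: project along x, AND mask (21/36) → |grid| = 42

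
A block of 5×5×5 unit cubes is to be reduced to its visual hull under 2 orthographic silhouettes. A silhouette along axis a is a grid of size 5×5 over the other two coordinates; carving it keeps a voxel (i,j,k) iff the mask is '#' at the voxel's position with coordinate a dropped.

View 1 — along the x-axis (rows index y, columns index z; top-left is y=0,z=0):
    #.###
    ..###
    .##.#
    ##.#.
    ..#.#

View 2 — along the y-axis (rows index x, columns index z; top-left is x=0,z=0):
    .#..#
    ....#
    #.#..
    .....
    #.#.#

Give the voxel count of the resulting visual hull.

full grid |V| = 125
  1. axis=0 (YZ plane), |mask|=15  ⇒  voxels=75
  2. axis=1 (XZ plane), |mask|=8  ⇒  voxels=26

voxel count = 26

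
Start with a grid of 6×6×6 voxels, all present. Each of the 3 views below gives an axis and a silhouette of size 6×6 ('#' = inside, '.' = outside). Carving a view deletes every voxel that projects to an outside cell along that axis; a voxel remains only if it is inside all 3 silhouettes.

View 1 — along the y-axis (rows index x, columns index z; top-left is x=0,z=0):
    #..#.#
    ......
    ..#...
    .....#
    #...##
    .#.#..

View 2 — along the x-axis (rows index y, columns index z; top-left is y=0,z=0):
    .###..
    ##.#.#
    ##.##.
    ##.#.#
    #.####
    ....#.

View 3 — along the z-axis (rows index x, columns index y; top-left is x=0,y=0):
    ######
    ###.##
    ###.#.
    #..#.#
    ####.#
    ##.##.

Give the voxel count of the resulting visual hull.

initial block: 6^3 = 216
carve view 1 (along y, XZ-mask fill 10/36): 60 voxels remain
carve view 2 (along x, YZ-mask fill 21/36): 36 voxels remain
carve view 3 (along z, XY-mask fill 27/36): 29 voxels remain

29 voxels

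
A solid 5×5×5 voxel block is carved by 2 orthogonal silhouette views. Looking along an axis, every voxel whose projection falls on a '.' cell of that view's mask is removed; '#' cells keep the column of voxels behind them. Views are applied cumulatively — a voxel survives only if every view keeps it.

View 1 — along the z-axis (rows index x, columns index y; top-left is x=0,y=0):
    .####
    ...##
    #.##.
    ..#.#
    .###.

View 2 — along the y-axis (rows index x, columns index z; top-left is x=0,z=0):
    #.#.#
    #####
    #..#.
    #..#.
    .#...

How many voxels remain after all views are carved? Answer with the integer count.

remaining voxels: 35

before carving: 125 voxels (5×5×5)
step 1: project along z, AND mask (14/25) → |grid| = 70
step 2: project along y, AND mask (13/25) → |grid| = 35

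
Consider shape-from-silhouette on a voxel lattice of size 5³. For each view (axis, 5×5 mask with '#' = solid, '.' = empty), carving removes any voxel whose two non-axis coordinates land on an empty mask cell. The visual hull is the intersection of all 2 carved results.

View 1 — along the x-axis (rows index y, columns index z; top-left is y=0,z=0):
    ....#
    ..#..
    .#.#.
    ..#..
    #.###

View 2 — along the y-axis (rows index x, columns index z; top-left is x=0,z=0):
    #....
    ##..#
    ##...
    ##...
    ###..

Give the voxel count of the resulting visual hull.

remaining voxels: 14

before carving: 125 voxels (5×5×5)
after view 1 [x-axis, 9 of 25 cells solid] → remaining = 45
after view 2 [y-axis, 11 of 25 cells solid] → remaining = 14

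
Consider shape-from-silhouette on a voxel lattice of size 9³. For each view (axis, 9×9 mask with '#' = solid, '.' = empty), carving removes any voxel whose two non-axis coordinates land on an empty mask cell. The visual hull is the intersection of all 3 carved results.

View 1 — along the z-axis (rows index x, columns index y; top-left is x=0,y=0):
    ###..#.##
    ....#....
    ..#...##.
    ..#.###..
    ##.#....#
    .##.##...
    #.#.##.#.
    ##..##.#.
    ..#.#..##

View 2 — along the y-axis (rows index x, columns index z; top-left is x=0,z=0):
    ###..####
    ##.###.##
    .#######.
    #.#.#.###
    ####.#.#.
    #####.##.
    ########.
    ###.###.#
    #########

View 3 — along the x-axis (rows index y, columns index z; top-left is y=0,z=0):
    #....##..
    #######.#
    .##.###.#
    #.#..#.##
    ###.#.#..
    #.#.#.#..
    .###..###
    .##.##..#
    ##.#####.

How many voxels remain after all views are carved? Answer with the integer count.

initial block: 9^3 = 729
V1 z: intersect with XY mask (36 set) -- 324 left
V2 y: intersect with XZ mask (64 set) -- 257 left
V3 x: intersect with YZ mask (49 set) -- 162 left

|visual hull| = 162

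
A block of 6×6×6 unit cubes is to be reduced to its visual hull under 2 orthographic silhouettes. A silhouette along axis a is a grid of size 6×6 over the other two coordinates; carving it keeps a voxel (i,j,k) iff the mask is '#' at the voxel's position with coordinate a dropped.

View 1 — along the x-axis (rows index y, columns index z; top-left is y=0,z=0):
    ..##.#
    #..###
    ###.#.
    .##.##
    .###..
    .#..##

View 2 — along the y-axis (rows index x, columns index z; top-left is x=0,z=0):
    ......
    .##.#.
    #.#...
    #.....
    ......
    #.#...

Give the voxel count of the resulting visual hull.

voxel count = 26

initial block: 6^3 = 216
carve view 1 (along x, YZ-mask fill 21/36): 126 voxels remain
carve view 2 (along y, XZ-mask fill 8/36): 26 voxels remain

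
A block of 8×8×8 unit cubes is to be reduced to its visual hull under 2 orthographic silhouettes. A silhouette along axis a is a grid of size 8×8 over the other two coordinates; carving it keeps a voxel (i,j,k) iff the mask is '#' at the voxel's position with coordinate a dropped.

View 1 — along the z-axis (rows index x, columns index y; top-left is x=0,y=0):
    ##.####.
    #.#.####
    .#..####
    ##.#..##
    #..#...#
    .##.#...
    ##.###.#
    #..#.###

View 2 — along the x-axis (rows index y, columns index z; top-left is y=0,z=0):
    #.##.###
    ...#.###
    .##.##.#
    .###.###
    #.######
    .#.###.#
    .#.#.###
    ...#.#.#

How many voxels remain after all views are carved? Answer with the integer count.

voxel count = 199

start: 8×8×8 = 512 voxels
V1 z: intersect with XY mask (39 set) -- 312 left
V2 x: intersect with YZ mask (41 set) -- 199 left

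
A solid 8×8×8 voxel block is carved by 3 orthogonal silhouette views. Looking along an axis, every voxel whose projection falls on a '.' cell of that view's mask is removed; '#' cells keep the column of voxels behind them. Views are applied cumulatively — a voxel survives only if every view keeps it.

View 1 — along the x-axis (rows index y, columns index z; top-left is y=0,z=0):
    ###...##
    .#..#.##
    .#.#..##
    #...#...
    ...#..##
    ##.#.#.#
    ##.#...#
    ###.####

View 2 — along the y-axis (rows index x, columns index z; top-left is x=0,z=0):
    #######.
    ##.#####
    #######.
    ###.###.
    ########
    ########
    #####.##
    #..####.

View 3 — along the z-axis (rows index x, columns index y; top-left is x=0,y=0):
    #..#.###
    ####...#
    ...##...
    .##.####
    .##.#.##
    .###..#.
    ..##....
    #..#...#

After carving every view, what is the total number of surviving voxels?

voxel count = 110

before carving: 512 voxels (8×8×8)
carve view 1 (along x, YZ-mask fill 34/64): 272 voxels remain
carve view 2 (along y, XZ-mask fill 55/64): 228 voxels remain
carve view 3 (along z, XY-mask fill 32/64): 110 voxels remain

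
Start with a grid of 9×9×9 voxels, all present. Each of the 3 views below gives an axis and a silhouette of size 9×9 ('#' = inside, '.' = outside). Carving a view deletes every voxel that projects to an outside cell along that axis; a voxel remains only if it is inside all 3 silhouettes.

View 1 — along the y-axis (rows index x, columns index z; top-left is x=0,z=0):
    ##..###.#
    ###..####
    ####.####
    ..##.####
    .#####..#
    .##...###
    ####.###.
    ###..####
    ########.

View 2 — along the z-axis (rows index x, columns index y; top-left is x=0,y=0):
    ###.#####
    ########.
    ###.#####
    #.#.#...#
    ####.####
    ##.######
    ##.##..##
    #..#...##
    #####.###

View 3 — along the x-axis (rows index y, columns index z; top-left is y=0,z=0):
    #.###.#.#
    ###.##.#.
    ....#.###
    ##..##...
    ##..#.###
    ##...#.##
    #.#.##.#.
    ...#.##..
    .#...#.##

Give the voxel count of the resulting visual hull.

initial block: 9^3 = 729
  1. axis=1 (XZ plane), |mask|=60  ⇒  voxels=540
  2. axis=2 (XY plane), |mask|=62  ⇒  voxels=414
  3. axis=0 (YZ plane), |mask|=43  ⇒  voxels=219

voxel count = 219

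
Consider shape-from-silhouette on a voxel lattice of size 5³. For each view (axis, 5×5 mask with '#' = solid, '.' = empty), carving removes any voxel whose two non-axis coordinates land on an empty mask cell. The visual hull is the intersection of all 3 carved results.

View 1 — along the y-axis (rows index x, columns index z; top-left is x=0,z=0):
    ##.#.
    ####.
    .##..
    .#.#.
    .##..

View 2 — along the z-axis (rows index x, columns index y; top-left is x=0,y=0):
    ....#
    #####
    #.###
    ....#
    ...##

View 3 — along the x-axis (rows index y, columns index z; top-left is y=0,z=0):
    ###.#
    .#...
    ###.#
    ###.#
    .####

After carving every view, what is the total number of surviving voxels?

|visual hull| = 29

full grid |V| = 125
[1] y-view keeps 13 columns → grid now 65
[2] z-view keeps 13 columns → grid now 37
[3] x-view keeps 17 columns → grid now 29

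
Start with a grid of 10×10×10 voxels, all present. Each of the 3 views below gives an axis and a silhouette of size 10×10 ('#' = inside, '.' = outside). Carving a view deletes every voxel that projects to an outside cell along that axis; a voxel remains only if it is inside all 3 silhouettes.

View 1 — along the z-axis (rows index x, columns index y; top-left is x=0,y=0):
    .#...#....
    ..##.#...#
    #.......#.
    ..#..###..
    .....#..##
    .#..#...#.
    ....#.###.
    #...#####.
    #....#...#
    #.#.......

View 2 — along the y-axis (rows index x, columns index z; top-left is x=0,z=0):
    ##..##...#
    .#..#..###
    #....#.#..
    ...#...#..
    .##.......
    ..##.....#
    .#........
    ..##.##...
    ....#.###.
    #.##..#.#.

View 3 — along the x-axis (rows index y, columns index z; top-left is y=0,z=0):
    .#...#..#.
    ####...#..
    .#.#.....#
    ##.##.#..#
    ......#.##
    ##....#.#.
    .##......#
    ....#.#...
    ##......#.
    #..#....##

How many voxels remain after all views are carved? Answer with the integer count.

|visual hull| = 34

initial block: 10^3 = 1000
carve view 1 (along z, XY-mask fill 33/100): 330 voxels remain
carve view 2 (along y, XZ-mask fill 34/100): 109 voxels remain
carve view 3 (along x, YZ-mask fill 36/100): 34 voxels remain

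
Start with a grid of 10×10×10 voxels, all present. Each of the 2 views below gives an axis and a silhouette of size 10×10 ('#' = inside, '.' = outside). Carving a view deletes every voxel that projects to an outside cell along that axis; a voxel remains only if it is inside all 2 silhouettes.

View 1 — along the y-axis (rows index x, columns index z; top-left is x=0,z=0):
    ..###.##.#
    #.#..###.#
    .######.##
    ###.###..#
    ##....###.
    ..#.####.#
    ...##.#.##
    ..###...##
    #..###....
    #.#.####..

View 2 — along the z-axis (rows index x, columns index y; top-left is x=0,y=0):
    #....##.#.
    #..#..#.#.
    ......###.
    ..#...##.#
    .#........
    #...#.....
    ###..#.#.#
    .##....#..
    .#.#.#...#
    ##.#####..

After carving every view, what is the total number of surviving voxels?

full grid |V| = 1000
carve view 1 (along y, XZ-mask fill 58/100): 580 voxels remain
carve view 2 (along z, XY-mask fill 38/100): 220 voxels remain

voxel count = 220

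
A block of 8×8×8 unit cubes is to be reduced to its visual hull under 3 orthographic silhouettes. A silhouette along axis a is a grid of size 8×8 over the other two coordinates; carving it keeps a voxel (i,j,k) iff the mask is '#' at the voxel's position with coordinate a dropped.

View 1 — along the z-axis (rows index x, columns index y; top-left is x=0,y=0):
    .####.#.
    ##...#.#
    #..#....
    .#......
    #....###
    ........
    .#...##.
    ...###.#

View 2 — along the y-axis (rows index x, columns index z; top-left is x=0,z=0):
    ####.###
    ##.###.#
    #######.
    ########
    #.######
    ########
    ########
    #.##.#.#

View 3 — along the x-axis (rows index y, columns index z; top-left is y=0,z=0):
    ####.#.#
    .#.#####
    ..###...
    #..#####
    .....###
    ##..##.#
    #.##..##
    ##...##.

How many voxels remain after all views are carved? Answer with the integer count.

98 voxels

initial block: 8^3 = 512
  1. axis=2 (XY plane), |mask|=23  ⇒  voxels=184
  2. axis=1 (XZ plane), |mask|=56  ⇒  voxels=153
  3. axis=0 (YZ plane), |mask|=38  ⇒  voxels=98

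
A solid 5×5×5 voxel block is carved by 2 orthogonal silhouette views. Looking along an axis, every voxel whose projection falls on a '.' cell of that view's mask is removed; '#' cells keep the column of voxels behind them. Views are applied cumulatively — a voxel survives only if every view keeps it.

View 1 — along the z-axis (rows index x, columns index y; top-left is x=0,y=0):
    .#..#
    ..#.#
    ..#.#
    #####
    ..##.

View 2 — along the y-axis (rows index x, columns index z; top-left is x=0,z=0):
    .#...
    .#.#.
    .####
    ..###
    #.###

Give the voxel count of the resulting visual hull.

before carving: 125 voxels (5×5×5)
[1] z-view keeps 13 columns → grid now 65
[2] y-view keeps 14 columns → grid now 37

voxel count = 37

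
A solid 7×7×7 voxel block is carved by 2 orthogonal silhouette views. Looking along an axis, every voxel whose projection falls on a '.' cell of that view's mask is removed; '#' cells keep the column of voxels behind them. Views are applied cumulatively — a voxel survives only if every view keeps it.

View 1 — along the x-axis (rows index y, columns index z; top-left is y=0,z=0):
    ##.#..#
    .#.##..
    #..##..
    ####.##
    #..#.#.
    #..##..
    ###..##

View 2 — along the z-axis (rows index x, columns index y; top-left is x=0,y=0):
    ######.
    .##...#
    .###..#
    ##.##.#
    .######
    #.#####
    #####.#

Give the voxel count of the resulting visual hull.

initial block: 7^3 = 343
[1] x-view keeps 27 columns → grid now 189
[2] z-view keeps 36 columns → grid now 142

142 voxels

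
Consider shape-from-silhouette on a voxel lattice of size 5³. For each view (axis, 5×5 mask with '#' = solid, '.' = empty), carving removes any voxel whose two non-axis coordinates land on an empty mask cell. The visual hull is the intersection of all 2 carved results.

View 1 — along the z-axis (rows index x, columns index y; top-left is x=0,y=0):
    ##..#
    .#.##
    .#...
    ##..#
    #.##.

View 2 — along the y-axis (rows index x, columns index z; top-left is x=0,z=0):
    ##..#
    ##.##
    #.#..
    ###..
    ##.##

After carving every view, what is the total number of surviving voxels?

44 voxels

start: 5×5×5 = 125 voxels
V1 z: intersect with XY mask (13 set) -- 65 left
V2 y: intersect with XZ mask (16 set) -- 44 left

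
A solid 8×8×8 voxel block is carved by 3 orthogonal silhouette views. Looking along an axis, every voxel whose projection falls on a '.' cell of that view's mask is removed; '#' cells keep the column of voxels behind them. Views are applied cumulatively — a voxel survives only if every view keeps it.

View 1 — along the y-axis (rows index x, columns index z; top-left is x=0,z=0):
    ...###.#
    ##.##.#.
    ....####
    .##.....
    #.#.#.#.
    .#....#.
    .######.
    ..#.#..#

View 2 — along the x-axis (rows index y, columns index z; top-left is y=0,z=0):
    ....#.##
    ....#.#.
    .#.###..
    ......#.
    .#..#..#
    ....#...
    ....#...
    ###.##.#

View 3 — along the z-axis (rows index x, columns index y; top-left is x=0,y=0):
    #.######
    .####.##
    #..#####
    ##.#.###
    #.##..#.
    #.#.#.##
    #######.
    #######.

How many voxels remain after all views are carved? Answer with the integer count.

start: 8×8×8 = 512 voxels
carve view 1 (along y, XZ-mask fill 30/64): 240 voxels remain
carve view 2 (along x, YZ-mask fill 21/64): 93 voxels remain
carve view 3 (along z, XY-mask fill 48/64): 67 voxels remain

remaining voxels: 67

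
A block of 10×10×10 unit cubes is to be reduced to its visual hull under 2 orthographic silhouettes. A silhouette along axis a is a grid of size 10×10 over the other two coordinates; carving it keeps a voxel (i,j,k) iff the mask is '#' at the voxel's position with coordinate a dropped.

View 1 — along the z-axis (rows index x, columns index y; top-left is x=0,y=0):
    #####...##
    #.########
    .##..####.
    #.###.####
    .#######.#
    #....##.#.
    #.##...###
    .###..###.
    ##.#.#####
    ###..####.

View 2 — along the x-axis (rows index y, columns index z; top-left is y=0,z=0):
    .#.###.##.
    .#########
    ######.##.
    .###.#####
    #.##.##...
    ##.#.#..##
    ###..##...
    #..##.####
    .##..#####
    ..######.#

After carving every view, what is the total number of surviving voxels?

remaining voxels: 473

initial block: 10^3 = 1000
carve view 1 (along z, XY-mask fill 69/100): 690 voxels remain
carve view 2 (along x, YZ-mask fill 68/100): 473 voxels remain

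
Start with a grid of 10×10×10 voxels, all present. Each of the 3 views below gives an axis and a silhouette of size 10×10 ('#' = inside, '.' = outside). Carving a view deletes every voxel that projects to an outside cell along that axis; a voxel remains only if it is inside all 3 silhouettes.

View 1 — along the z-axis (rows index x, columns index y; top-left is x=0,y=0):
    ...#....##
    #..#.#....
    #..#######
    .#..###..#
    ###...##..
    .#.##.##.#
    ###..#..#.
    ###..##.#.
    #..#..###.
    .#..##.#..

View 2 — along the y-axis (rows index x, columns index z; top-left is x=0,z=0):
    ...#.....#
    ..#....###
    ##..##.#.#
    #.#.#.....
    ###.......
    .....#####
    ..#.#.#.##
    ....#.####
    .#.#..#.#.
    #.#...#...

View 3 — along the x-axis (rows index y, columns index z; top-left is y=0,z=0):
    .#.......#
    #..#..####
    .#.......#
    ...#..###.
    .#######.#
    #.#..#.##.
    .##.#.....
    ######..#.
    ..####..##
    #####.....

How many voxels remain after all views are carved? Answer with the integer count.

full grid |V| = 1000
  1. axis=2 (XY plane), |mask|=50  ⇒  voxels=500
  2. axis=1 (XZ plane), |mask|=40  ⇒  voxels=213
  3. axis=0 (YZ plane), |mask|=48  ⇒  voxels=105

remaining voxels: 105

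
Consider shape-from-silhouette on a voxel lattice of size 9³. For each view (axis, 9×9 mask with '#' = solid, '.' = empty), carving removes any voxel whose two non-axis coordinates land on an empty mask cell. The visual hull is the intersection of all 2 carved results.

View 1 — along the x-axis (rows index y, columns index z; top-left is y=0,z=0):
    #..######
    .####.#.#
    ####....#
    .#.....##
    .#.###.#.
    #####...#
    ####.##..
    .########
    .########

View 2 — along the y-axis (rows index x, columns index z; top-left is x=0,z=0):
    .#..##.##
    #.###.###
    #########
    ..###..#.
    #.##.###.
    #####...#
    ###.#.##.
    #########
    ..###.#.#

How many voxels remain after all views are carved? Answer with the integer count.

initial block: 9^3 = 729
  1. axis=0 (YZ plane), |mask|=54  ⇒  voxels=486
  2. axis=1 (XZ plane), |mask|=57  ⇒  voxels=343

voxel count = 343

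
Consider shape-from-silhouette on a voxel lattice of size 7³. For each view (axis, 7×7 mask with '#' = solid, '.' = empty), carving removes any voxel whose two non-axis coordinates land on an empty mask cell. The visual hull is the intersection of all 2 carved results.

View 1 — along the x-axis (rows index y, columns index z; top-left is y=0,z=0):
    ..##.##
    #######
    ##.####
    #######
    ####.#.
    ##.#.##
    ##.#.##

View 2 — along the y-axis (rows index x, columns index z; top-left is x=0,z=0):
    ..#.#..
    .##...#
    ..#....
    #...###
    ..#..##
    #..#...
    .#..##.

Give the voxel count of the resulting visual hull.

voxel count = 95

full grid |V| = 343
[1] x-view keeps 39 columns → grid now 273
[2] y-view keeps 18 columns → grid now 95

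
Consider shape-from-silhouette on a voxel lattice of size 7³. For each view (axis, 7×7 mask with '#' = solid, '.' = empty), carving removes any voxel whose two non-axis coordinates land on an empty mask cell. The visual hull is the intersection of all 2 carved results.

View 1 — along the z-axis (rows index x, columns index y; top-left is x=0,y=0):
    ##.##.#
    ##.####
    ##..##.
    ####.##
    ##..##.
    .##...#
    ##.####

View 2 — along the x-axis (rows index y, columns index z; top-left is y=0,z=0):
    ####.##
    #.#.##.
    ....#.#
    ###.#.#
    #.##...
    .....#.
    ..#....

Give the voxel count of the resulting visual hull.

voxel count = 113

before carving: 343 voxels (7×7×7)
  1. axis=2 (XY plane), |mask|=34  ⇒  voxels=238
  2. axis=0 (YZ plane), |mask|=22  ⇒  voxels=113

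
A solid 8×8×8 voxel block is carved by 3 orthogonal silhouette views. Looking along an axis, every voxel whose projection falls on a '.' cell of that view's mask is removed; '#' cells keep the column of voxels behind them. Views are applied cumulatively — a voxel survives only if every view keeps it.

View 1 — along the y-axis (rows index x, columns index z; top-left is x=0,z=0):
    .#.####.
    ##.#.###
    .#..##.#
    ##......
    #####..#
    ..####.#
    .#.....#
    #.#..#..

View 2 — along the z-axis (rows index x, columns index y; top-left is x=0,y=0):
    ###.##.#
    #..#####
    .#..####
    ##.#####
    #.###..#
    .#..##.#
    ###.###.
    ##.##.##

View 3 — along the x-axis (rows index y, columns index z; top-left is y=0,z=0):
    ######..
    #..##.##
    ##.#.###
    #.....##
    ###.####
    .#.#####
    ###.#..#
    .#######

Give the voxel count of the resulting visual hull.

|visual hull| = 136

before carving: 512 voxels (8×8×8)
carve view 1 (along y, XZ-mask fill 33/64): 264 voxels remain
carve view 2 (along z, XY-mask fill 45/64): 180 voxels remain
carve view 3 (along x, YZ-mask fill 45/64): 136 voxels remain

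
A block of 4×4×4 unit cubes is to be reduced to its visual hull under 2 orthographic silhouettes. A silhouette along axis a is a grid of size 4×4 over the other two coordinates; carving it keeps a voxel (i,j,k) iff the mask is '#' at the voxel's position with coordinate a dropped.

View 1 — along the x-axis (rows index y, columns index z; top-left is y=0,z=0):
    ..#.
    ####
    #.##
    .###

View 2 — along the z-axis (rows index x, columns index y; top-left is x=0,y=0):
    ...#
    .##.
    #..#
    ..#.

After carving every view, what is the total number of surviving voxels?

initial block: 4^3 = 64
V1 x: intersect with YZ mask (11 set) -- 44 left
V2 z: intersect with XY mask (6 set) -- 17 left

remaining voxels: 17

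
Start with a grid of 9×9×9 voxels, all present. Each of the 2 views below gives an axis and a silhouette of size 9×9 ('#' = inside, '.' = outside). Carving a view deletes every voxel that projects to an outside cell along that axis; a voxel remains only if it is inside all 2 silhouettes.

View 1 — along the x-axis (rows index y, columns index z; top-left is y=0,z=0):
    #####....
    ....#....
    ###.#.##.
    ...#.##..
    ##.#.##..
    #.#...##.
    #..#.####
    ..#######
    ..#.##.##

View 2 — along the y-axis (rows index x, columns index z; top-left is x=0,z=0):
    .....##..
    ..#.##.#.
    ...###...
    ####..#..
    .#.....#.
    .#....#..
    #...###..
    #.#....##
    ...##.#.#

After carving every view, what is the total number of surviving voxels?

start: 9×9×9 = 729 voxels
[1] x-view keeps 42 columns → grid now 378
[2] y-view keeps 30 columns → grid now 145

|visual hull| = 145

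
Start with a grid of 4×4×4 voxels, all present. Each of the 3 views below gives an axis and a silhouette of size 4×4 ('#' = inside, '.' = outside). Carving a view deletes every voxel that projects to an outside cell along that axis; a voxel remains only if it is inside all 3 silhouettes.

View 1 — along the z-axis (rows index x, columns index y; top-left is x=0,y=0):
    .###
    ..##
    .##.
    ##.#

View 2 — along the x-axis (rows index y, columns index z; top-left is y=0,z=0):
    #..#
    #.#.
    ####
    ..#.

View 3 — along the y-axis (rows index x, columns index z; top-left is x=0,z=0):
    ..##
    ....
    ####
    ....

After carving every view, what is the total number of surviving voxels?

voxel count = 10

full grid |V| = 64
  1. axis=2 (XY plane), |mask|=10  ⇒  voxels=40
  2. axis=0 (YZ plane), |mask|=9  ⇒  voxels=23
  3. axis=1 (XZ plane), |mask|=6  ⇒  voxels=10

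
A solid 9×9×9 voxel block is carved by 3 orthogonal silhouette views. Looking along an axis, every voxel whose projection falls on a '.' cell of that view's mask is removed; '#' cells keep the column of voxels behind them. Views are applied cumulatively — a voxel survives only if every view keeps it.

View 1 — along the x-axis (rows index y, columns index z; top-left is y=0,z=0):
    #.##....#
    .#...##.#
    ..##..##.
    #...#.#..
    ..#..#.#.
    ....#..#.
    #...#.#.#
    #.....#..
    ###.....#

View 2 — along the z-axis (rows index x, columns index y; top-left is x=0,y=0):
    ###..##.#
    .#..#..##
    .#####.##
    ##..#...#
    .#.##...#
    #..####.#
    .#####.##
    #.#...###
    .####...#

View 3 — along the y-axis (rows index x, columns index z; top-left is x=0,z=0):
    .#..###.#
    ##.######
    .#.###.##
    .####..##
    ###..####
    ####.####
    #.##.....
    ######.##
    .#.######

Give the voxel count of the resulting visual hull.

110 voxels

full grid |V| = 729
step 1: project along x, AND mask (30/81) → |grid| = 270
step 2: project along z, AND mask (48/81) → |grid| = 164
step 3: project along y, AND mask (58/81) → |grid| = 110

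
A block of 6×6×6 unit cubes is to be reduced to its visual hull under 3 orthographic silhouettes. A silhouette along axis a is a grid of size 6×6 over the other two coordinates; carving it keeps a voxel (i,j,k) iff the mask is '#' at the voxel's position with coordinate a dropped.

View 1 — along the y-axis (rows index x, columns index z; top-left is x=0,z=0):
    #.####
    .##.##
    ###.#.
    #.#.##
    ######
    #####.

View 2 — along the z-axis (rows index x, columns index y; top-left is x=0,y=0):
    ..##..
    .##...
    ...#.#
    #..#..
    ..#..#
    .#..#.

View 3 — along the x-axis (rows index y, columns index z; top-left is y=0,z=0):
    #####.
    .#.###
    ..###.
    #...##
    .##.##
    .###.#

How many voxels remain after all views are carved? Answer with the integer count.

remaining voxels: 34

before carving: 216 voxels (6×6×6)
V1 y: intersect with XZ mask (28 set) -- 168 left
V2 z: intersect with XY mask (12 set) -- 56 left
V3 x: intersect with YZ mask (23 set) -- 34 left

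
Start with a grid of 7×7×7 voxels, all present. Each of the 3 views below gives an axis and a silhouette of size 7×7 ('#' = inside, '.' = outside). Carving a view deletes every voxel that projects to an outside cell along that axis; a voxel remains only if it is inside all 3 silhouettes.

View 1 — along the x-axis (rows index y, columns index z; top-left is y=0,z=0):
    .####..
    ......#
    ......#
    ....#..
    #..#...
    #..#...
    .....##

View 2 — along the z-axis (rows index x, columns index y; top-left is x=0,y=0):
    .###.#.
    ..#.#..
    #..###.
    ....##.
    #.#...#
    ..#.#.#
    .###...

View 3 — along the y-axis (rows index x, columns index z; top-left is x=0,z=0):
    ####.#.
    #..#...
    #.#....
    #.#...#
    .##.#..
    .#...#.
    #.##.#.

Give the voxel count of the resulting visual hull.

|visual hull| = 13

start: 7×7×7 = 343 voxels
after view 1 [x-axis, 13 of 49 cells solid] → remaining = 91
after view 2 [z-axis, 21 of 49 cells solid] → remaining = 36
after view 3 [y-axis, 21 of 49 cells solid] → remaining = 13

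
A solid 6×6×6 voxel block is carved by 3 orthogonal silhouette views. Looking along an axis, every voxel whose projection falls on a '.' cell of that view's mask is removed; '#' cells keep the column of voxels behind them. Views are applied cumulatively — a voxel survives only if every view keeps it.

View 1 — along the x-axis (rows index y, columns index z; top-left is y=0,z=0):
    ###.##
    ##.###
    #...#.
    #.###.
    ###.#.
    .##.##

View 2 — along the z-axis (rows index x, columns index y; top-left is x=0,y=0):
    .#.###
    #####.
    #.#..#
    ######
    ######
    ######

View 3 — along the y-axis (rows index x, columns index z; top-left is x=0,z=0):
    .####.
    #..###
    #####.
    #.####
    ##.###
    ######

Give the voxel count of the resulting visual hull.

full grid |V| = 216
V1 x: intersect with YZ mask (24 set) -- 144 left
V2 z: intersect with XY mask (30 set) -- 120 left
V3 y: intersect with XZ mask (29 set) -- 99 left

remaining voxels: 99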